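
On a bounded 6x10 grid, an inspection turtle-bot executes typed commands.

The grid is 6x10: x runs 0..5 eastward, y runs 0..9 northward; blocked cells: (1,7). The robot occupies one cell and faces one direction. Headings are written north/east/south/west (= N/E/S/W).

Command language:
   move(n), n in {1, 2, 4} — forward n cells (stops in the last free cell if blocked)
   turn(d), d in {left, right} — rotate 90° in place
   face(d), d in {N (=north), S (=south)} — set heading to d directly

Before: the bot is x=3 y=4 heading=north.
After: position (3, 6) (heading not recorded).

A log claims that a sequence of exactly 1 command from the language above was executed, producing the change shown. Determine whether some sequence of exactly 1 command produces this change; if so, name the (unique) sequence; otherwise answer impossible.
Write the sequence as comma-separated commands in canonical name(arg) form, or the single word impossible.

move(2)

begin: x=3 y=4 heading=north
t=1 move(2) ⇒ x=3 y=6 heading=north
no other 1-command option fits: unique.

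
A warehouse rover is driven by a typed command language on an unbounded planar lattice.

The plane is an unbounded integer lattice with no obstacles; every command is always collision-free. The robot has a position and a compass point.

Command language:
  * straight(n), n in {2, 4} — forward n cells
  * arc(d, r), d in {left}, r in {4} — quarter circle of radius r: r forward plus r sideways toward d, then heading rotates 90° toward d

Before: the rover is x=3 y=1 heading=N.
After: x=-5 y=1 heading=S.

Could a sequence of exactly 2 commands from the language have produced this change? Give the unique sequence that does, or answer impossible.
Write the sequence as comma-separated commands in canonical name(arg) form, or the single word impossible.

key: cell and facing (now S) both changed — the 2 commands mix motion and turning
t0: x=3 y=1 heading=N
step 1 (arc(left, 4)): x=-1 y=5 heading=W
step 2 (arc(left, 4)): x=-5 y=1 heading=S
all 9 alternatives checked — unique.

arc(left, 4), arc(left, 4)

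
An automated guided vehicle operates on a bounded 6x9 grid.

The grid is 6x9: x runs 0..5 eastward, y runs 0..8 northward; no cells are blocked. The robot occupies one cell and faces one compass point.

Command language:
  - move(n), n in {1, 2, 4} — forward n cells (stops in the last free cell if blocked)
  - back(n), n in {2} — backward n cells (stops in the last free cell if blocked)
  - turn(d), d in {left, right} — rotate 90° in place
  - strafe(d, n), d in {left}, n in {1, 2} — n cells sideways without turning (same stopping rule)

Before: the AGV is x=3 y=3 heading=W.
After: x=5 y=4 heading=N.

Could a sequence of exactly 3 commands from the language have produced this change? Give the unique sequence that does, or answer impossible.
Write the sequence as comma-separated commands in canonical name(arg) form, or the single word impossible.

key: running move(1) before back(2) would end elsewhere — order is forced
from: x=3 y=3 heading=W
t=1 back(2) ⇒ x=5 y=3 heading=W
t=2 turn(right) ⇒ x=5 y=3 heading=N
t=3 move(1) ⇒ x=5 y=4 heading=N
uniquely the one of 512 3-step routes that fits.

back(2), turn(right), move(1)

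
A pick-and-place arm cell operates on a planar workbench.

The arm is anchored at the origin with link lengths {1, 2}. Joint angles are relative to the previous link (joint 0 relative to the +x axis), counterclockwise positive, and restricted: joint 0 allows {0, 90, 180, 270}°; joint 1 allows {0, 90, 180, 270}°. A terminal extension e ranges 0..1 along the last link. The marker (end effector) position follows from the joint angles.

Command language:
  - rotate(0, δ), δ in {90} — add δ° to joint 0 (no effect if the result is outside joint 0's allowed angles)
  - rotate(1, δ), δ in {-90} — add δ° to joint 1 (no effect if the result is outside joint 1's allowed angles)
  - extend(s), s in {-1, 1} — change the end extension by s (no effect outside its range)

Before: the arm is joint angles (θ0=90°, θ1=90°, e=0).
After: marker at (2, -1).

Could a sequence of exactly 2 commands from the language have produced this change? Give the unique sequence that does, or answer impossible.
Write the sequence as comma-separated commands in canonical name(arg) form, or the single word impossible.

rotate(0, 90), rotate(0, 90)

initial: joint angles (θ0=90°, θ1=90°, e=0)
t=1 rotate(0, 90) ⇒ joint angles (θ0=180°, θ1=90°, e=0)
t=2 rotate(0, 90) ⇒ joint angles (θ0=270°, θ1=90°, e=0)
no other 2-command option fits: unique.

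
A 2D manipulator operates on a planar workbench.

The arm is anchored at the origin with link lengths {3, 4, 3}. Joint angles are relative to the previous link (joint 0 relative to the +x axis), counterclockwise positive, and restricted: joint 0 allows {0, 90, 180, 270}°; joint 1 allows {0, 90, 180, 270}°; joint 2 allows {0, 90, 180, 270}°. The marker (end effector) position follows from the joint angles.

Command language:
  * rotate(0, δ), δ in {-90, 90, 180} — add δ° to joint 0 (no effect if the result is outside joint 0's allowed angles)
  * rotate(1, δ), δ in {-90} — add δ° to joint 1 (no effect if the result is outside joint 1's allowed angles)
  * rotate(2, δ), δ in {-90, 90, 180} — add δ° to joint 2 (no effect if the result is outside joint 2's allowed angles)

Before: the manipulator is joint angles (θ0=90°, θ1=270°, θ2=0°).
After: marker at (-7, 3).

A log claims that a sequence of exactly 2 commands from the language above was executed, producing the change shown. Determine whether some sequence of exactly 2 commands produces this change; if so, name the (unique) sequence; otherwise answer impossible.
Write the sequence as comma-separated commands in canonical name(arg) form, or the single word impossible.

start: joint angles (θ0=90°, θ1=270°, θ2=0°)
step 1 (rotate(1, -90)): joint angles (θ0=90°, θ1=180°, θ2=0°)
step 2 (rotate(1, -90)): joint angles (θ0=90°, θ1=90°, θ2=0°)
no rival 2-sequence matches.

rotate(1, -90), rotate(1, -90)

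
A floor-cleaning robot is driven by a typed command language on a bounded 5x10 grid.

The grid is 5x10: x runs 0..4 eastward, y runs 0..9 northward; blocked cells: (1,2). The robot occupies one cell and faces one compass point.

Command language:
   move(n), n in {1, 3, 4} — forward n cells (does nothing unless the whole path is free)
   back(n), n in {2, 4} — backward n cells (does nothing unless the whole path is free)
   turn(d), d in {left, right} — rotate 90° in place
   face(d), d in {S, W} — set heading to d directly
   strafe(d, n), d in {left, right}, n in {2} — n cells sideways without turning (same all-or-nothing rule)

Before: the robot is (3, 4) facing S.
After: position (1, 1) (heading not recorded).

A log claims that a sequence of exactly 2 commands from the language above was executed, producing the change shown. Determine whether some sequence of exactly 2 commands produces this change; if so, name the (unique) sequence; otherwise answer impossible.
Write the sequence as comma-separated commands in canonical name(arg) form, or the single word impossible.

move(3), strafe(right, 2)

key: running strafe(right, 2) before move(3) would end elsewhere — order is forced
start: (3, 4) facing S
step 1 (move(3)): (3, 1) facing S
step 2 (strafe(right, 2)): (1, 1) facing S
no other 2-command option fits: unique.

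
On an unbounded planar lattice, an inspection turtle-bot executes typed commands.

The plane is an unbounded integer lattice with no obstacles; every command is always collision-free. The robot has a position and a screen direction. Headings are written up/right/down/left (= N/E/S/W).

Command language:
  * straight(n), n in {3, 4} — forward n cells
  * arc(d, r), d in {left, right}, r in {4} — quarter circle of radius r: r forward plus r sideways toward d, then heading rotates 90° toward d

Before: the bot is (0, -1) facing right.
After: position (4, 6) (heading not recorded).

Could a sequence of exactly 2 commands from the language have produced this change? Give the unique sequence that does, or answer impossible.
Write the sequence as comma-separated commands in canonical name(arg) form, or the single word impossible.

key: order matters: swapping arc(left, 4) and straight(3) lands elsewhere
start: (0, -1) facing right
1. arc(left, 4) → (4, 3) facing up
2. straight(3) → (4, 6) facing up
all 16 alternatives checked — unique.

arc(left, 4), straight(3)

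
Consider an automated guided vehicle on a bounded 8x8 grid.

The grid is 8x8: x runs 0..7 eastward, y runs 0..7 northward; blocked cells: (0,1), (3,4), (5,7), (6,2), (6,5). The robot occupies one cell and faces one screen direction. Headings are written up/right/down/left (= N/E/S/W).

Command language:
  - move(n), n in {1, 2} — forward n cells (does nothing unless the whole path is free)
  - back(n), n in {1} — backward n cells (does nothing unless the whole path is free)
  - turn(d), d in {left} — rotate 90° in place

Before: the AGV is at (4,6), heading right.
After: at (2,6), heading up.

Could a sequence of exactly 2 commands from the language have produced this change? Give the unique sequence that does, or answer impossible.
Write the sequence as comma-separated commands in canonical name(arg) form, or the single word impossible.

every 2-command combo misses the target.

impossible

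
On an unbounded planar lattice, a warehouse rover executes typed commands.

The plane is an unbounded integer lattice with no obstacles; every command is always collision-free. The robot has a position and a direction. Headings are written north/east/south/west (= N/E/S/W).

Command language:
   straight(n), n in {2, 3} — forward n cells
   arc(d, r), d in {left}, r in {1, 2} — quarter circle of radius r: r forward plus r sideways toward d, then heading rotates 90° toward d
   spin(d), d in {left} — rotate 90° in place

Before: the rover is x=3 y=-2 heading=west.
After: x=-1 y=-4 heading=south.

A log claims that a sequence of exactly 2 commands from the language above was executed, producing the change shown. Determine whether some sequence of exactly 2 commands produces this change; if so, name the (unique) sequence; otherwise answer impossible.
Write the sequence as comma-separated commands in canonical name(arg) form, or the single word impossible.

straight(2), arc(left, 2)

key: running arc(left, 2) before straight(2) would end elsewhere — order is forced
from: x=3 y=-2 heading=west
[1] after straight(2): x=1 y=-2 heading=west
[2] after arc(left, 2): x=-1 y=-4 heading=south
no rival 2-sequence matches.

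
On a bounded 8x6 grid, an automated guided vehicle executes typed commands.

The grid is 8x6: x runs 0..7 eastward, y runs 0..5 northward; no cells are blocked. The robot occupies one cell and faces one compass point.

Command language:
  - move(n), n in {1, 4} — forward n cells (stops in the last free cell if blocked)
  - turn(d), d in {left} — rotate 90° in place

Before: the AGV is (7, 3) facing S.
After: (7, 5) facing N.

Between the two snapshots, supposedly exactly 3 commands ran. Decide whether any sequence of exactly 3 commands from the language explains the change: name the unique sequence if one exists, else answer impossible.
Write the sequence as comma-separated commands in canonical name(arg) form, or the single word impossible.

key: move(4) runs into the grid edge before its full distance
start: (7, 3) facing S
1. turn(left) → (7, 3) facing E
2. turn(left) → (7, 3) facing N
3. move(4) → (7, 5) facing N
uniquely the one of 27 3-step routes that fits.

turn(left), turn(left), move(4)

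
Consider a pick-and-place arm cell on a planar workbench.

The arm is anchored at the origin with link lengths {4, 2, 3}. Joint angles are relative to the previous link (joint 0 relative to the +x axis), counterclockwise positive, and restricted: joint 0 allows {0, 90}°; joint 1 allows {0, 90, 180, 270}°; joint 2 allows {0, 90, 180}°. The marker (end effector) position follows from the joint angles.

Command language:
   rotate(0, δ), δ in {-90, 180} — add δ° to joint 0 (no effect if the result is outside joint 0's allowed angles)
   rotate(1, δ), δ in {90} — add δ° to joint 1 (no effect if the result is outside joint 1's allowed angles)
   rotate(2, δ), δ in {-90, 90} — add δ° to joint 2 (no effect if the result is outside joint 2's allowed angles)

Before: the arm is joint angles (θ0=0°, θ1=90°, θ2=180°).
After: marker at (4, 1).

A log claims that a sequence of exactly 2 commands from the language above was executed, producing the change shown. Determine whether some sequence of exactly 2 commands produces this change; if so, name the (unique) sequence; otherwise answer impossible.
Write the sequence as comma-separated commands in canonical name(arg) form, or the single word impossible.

initial: joint angles (θ0=0°, θ1=90°, θ2=180°)
[1] after rotate(1, 90): joint angles (θ0=0°, θ1=180°, θ2=180°)
[2] after rotate(1, 90): joint angles (θ0=0°, θ1=270°, θ2=180°)
no other 2-command option fits: unique.

rotate(1, 90), rotate(1, 90)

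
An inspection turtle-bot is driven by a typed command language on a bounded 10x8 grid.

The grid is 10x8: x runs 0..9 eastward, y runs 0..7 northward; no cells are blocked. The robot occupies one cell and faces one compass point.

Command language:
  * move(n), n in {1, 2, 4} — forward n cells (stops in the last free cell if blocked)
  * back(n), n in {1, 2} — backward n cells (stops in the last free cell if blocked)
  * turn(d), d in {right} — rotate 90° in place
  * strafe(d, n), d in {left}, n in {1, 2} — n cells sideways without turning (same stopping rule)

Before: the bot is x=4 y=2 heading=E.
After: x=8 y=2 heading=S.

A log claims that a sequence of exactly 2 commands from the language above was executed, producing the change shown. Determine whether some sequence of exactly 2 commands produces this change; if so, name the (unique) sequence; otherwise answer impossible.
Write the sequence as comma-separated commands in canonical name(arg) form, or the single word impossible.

key: running turn(right) before move(4) would end elsewhere — order is forced
initial: x=4 y=2 heading=E
1. move(4) → x=8 y=2 heading=E
2. turn(right) → x=8 y=2 heading=S
all 64 alternatives checked — unique.

move(4), turn(right)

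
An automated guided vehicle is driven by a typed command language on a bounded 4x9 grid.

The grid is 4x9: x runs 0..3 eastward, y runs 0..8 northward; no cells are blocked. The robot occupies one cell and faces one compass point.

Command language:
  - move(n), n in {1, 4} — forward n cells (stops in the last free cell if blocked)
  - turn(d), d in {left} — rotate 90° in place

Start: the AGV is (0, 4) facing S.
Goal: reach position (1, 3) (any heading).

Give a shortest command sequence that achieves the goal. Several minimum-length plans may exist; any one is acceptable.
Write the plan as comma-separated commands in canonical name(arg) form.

begin: (0, 4) facing S
[1] after move(1): (0, 3) facing S
[2] after turn(left): (0, 3) facing E
[3] after move(1): (1, 3) facing E
shorter routes all fall short; 3 is best.

move(1), turn(left), move(1)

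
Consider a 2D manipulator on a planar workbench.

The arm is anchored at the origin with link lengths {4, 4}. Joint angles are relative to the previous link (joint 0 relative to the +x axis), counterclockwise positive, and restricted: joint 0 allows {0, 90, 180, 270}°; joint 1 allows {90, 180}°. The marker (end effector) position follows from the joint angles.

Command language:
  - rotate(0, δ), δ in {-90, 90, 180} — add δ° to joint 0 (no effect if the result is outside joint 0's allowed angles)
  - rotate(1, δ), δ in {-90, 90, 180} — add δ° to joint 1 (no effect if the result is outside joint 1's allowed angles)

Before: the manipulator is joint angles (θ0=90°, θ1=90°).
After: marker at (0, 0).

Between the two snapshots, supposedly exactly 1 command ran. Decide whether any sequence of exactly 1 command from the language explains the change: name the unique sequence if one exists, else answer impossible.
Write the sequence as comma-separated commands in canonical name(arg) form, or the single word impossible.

t0: joint angles (θ0=90°, θ1=90°)
step 1 (rotate(1, 90)): joint angles (θ0=90°, θ1=180°)
no rival 1-sequence matches.

rotate(1, 90)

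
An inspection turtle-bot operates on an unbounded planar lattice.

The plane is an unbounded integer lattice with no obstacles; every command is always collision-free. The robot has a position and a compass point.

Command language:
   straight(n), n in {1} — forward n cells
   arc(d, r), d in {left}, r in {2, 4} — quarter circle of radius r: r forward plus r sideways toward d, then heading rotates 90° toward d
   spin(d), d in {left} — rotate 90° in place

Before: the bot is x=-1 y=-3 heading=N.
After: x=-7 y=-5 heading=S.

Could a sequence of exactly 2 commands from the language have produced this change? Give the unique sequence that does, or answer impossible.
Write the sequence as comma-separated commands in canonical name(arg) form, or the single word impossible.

arc(left, 2), arc(left, 4)

key: order matters: swapping arc(left, 2) and arc(left, 4) lands elsewhere
begin: x=-1 y=-3 heading=N
t=1 arc(left, 2) ⇒ x=-3 y=-1 heading=W
t=2 arc(left, 4) ⇒ x=-7 y=-5 heading=S
no rival 2-sequence matches.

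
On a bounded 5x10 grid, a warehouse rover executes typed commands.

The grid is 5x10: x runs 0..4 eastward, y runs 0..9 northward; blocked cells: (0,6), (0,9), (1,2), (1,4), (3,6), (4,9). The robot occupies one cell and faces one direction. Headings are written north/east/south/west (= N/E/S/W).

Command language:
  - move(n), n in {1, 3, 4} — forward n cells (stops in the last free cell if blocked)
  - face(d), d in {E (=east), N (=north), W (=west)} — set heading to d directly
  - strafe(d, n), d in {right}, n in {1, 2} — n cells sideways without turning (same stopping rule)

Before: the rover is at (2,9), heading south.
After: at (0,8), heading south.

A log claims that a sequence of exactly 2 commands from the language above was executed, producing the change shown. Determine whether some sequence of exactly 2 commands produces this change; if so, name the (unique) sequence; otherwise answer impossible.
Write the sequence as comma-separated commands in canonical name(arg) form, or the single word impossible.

move(1), strafe(right, 2)

key: order matters: swapping move(1) and strafe(right, 2) lands elsewhere
begin: at (2,9), heading south
t=1 move(1) ⇒ at (2,8), heading south
t=2 strafe(right, 2) ⇒ at (0,8), heading south
uniquely the one of 64 2-step routes that fits.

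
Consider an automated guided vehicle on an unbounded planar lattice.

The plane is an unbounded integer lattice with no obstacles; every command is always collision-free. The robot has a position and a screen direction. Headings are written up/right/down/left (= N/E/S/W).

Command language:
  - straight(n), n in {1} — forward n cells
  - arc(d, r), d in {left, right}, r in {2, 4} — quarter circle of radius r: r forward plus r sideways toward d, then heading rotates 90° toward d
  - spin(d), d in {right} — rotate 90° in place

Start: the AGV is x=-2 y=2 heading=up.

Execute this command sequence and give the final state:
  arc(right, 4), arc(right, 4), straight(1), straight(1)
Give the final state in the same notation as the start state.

x=6 y=0 heading=down

initial: x=-2 y=2 heading=up
1. arc(right, 4) → x=2 y=6 heading=right
2. arc(right, 4) → x=6 y=2 heading=down
3. straight(1) → x=6 y=1 heading=down
4. straight(1) → x=6 y=0 heading=down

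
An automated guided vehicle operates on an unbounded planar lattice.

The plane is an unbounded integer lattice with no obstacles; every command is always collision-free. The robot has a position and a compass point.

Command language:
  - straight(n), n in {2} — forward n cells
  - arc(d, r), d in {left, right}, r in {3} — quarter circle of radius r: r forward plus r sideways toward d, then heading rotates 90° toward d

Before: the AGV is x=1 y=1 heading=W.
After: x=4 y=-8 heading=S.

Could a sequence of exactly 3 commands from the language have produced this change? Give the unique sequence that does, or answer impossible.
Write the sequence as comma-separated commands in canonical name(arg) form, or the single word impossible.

arc(left, 3), arc(left, 3), arc(right, 3)

key: order matters: swapping arc(left, 3) and arc(right, 3) lands elsewhere
start: x=1 y=1 heading=W
t=1 arc(left, 3) ⇒ x=-2 y=-2 heading=S
t=2 arc(left, 3) ⇒ x=1 y=-5 heading=E
t=3 arc(right, 3) ⇒ x=4 y=-8 heading=S
no other 3-command option fits: unique.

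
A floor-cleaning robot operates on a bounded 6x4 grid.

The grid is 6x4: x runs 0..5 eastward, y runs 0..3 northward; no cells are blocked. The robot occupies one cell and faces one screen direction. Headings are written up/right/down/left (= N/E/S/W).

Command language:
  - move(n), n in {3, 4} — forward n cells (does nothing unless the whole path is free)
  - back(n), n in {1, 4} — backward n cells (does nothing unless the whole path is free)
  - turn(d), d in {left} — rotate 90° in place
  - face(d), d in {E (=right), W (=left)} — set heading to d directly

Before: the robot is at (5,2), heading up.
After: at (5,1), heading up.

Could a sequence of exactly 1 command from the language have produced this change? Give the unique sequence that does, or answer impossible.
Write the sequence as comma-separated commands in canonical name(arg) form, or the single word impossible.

back(1)

key: heading stays N — the single command does not turn
t0: at (5,2), heading up
t=1 back(1) ⇒ at (5,1), heading up
uniquely the one of 7 1-step routes that fits.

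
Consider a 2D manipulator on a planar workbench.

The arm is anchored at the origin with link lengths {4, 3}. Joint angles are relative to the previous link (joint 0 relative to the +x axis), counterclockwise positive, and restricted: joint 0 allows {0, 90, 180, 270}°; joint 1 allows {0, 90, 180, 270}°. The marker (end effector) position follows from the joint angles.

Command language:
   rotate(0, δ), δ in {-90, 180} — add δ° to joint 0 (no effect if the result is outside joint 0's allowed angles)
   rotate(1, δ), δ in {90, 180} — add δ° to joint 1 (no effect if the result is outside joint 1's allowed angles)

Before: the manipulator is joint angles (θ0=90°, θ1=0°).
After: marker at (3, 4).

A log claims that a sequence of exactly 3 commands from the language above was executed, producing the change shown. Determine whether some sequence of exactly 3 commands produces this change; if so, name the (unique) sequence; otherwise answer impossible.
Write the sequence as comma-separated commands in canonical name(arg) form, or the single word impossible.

rotate(1, 90), rotate(1, 90), rotate(1, 90)

begin: joint angles (θ0=90°, θ1=0°)
1. rotate(1, 90) → joint angles (θ0=90°, θ1=90°)
2. rotate(1, 90) → joint angles (θ0=90°, θ1=180°)
3. rotate(1, 90) → joint angles (θ0=90°, θ1=270°)
all 64 alternatives checked — unique.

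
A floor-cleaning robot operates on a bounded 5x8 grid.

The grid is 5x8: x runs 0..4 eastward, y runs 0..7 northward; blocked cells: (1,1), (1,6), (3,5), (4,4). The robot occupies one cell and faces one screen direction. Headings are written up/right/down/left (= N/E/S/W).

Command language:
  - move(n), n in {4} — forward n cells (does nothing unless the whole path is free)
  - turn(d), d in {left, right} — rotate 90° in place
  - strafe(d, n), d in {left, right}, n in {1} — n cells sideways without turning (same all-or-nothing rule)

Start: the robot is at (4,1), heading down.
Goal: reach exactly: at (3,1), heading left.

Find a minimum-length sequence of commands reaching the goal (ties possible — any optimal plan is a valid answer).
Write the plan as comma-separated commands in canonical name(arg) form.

start: at (4,1), heading down
[1] after strafe(right, 1): at (3,1), heading down
[2] after turn(right): at (3,1), heading left
nothing shorter than 2 reaches the goal.

strafe(right, 1), turn(right)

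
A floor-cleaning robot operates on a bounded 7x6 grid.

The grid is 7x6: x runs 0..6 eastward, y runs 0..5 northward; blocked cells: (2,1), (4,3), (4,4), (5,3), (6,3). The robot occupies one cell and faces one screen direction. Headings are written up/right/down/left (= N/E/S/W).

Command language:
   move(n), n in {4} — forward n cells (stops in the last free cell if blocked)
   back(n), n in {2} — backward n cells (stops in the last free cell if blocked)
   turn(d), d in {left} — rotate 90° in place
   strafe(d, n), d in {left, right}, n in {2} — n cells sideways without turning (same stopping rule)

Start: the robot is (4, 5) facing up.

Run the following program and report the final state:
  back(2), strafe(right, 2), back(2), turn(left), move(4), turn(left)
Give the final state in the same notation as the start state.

initial: (4, 5) facing up
t=1 back(2) ⇒ (4, 5) facing up
t=2 strafe(right, 2) ⇒ (6, 5) facing up
t=3 back(2) ⇒ (6, 4) facing up
t=4 turn(left) ⇒ (6, 4) facing left
t=5 move(4) ⇒ (5, 4) facing left
t=6 turn(left) ⇒ (5, 4) facing down

(5, 4) facing down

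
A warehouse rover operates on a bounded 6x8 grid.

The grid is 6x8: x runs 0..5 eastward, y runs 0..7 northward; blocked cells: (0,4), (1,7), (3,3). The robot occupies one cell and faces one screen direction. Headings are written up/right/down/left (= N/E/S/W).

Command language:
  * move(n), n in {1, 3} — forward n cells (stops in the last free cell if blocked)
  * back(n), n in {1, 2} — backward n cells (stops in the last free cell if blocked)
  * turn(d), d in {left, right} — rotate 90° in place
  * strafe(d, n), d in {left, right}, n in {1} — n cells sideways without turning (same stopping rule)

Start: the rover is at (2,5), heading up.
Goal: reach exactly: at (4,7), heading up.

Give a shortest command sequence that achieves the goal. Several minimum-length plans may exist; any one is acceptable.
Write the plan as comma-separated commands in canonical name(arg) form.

t0: at (2,5), heading up
[1] after strafe(right, 1): at (3,5), heading up
[2] after strafe(right, 1): at (4,5), heading up
[3] after move(3): at (4,7), heading up
shorter routes all fall short; 3 is best.

strafe(right, 1), strafe(right, 1), move(3)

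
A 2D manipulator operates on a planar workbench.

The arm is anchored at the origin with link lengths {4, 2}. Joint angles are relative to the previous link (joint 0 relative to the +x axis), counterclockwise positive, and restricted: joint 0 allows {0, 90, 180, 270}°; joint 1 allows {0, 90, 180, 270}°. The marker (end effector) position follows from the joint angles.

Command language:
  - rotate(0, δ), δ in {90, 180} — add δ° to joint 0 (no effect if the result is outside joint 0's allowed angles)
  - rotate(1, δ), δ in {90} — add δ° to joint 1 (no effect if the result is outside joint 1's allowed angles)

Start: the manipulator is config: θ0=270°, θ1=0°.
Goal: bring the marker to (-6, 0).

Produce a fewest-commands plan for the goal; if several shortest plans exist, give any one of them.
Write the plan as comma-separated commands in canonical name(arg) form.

from: config: θ0=270°, θ1=0°
step 1 (rotate(0, 180)): config: θ0=90°, θ1=0°
step 2 (rotate(0, 90)): config: θ0=180°, θ1=0°
minimal: 2 command(s), checked below 2.

rotate(0, 180), rotate(0, 90)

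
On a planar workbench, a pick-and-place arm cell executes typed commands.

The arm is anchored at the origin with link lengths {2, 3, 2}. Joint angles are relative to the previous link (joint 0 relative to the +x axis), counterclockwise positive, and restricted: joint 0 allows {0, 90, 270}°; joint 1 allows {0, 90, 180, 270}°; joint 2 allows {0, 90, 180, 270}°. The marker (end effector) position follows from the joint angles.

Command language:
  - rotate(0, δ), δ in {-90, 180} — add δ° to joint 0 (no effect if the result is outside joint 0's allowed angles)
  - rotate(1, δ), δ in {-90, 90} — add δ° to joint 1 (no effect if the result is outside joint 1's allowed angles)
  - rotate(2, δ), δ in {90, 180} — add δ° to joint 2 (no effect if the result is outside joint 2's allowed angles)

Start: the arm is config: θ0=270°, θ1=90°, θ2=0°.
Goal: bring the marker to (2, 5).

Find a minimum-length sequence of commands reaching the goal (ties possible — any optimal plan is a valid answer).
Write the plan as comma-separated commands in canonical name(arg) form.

t0: config: θ0=270°, θ1=90°, θ2=0°
step 1 (rotate(0, 180)): config: θ0=90°, θ1=90°, θ2=0°
step 2 (rotate(0, -90)): config: θ0=0°, θ1=90°, θ2=0°
no 1-step plan works, so 2 is optimal.

rotate(0, 180), rotate(0, -90)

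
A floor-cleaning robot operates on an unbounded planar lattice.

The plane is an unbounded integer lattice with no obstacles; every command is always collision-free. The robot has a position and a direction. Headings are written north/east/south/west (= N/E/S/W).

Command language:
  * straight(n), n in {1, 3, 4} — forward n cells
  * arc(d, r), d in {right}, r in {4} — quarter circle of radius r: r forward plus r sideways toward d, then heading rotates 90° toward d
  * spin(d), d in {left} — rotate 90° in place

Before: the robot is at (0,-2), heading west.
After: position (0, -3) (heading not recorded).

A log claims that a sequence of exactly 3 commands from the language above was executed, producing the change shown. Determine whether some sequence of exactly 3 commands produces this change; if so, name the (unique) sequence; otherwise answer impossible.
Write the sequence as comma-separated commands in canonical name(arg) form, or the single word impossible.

spin(left), straight(1), spin(left)

t0: at (0,-2), heading west
t=1 spin(left) ⇒ at (0,-2), heading south
t=2 straight(1) ⇒ at (0,-3), heading south
t=3 spin(left) ⇒ at (0,-3), heading east
no other 3-command option fits: unique.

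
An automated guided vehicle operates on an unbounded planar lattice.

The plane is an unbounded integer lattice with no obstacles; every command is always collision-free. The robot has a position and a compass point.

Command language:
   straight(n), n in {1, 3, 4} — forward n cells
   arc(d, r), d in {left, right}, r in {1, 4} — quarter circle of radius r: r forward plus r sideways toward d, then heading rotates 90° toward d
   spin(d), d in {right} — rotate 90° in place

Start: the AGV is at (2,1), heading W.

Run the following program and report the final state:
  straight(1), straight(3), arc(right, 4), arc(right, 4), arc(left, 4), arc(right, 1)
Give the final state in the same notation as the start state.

begin: at (2,1), heading W
1. straight(1) → at (1,1), heading W
2. straight(3) → at (-2,1), heading W
3. arc(right, 4) → at (-6,5), heading N
4. arc(right, 4) → at (-2,9), heading E
5. arc(left, 4) → at (2,13), heading N
6. arc(right, 1) → at (3,14), heading E

at (3,14), heading E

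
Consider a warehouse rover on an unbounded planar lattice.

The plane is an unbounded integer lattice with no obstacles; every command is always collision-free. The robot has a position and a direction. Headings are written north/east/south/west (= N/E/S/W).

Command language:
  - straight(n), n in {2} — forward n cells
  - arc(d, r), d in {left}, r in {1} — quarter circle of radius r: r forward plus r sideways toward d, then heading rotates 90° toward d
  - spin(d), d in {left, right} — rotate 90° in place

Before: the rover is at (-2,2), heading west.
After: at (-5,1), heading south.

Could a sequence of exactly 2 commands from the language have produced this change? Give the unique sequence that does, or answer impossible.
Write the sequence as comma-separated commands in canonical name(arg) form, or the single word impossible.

straight(2), arc(left, 1)

key: running arc(left, 1) before straight(2) would end elsewhere — order is forced
start: at (-2,2), heading west
1. straight(2) → at (-4,2), heading west
2. arc(left, 1) → at (-5,1), heading south
no other 2-command option fits: unique.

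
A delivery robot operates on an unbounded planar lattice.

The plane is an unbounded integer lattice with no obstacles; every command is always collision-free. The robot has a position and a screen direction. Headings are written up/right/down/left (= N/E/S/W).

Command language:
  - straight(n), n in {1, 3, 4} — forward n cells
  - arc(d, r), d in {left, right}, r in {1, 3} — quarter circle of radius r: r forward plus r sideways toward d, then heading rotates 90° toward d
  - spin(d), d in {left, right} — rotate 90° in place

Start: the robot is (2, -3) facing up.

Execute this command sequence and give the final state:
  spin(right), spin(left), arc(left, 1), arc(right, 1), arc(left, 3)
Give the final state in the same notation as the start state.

begin: (2, -3) facing up
[1] after spin(right): (2, -3) facing right
[2] after spin(left): (2, -3) facing up
[3] after arc(left, 1): (1, -2) facing left
[4] after arc(right, 1): (0, -1) facing up
[5] after arc(left, 3): (-3, 2) facing left

(-3, 2) facing left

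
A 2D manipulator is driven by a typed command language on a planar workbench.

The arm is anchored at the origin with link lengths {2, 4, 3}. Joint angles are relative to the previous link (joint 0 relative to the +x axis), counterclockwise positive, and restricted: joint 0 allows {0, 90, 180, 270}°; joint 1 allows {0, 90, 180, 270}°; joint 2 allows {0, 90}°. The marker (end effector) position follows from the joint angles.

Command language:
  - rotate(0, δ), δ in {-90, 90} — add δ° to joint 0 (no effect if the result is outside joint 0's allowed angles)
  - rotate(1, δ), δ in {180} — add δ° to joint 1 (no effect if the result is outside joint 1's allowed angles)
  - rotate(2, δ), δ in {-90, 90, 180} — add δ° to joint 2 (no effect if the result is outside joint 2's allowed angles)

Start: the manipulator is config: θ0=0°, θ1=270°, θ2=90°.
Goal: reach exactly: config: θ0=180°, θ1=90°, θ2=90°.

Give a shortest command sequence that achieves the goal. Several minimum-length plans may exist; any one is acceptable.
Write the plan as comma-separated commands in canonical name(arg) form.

rotate(0, 90), rotate(0, 90), rotate(1, 180)

initial: config: θ0=0°, θ1=270°, θ2=90°
t=1 rotate(0, 90) ⇒ config: θ0=90°, θ1=270°, θ2=90°
t=2 rotate(0, 90) ⇒ config: θ0=180°, θ1=270°, θ2=90°
t=3 rotate(1, 180) ⇒ config: θ0=180°, θ1=90°, θ2=90°
shorter routes all fall short; 3 is best.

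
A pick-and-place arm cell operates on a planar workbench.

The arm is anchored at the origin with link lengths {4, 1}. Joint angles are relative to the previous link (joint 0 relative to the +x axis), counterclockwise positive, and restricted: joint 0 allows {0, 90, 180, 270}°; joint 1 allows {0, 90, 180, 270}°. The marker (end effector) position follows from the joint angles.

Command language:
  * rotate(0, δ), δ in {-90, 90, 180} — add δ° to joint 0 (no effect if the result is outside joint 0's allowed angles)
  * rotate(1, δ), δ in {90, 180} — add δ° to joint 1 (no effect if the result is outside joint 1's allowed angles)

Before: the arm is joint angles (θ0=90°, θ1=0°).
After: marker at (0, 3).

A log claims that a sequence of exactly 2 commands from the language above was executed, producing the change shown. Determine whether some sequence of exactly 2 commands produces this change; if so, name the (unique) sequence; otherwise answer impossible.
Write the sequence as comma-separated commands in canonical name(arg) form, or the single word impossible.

rotate(1, 90), rotate(1, 90)

start: joint angles (θ0=90°, θ1=0°)
1. rotate(1, 90) → joint angles (θ0=90°, θ1=90°)
2. rotate(1, 90) → joint angles (θ0=90°, θ1=180°)
no rival 2-sequence matches.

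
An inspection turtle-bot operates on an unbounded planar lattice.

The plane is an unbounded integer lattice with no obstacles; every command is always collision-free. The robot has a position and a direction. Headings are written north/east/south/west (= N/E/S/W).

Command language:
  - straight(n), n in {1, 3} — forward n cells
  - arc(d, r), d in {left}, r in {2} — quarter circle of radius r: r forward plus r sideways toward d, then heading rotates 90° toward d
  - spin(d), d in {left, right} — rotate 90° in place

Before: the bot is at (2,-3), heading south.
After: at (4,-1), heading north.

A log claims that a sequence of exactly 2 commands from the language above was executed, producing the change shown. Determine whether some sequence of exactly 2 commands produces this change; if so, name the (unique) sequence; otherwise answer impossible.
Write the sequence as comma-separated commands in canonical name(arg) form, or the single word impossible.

spin(left), arc(left, 2)

key: running arc(left, 2) before spin(left) would end elsewhere — order is forced
initial: at (2,-3), heading south
step 1 (spin(left)): at (2,-3), heading east
step 2 (arc(left, 2)): at (4,-1), heading north
no rival 2-sequence matches.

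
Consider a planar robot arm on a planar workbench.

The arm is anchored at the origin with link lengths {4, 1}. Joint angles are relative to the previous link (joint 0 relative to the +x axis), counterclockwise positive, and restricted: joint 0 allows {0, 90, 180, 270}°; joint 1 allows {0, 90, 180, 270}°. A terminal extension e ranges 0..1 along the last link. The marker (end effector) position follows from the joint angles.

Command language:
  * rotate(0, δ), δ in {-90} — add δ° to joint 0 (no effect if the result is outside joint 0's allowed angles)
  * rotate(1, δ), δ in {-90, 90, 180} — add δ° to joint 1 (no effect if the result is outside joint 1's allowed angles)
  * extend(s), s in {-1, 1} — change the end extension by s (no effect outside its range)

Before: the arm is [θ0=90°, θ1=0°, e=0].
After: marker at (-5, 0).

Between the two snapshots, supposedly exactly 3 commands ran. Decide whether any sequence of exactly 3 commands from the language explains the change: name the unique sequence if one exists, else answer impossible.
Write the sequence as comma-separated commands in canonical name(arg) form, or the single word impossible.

begin: [θ0=90°, θ1=0°, e=0]
1. rotate(0, -90) → [θ0=0°, θ1=0°, e=0]
2. rotate(0, -90) → [θ0=270°, θ1=0°, e=0]
3. rotate(0, -90) → [θ0=180°, θ1=0°, e=0]
uniquely the one of 216 3-step routes that fits.

rotate(0, -90), rotate(0, -90), rotate(0, -90)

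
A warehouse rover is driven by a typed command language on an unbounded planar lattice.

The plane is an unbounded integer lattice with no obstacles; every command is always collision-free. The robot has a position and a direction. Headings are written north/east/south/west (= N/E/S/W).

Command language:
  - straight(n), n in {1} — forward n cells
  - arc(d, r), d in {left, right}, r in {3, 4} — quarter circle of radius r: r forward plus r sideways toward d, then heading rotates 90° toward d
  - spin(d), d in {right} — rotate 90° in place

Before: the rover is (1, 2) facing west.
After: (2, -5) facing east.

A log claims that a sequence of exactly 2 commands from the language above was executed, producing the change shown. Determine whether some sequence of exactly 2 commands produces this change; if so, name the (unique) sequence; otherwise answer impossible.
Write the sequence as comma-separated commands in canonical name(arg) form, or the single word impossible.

arc(left, 3), arc(left, 4)

key: position moved to (2,-5) AND the heading swung to E — translation plus rotation needed
from: (1, 2) facing west
1. arc(left, 3) → (-2, -1) facing south
2. arc(left, 4) → (2, -5) facing east
uniquely the one of 36 2-step routes that fits.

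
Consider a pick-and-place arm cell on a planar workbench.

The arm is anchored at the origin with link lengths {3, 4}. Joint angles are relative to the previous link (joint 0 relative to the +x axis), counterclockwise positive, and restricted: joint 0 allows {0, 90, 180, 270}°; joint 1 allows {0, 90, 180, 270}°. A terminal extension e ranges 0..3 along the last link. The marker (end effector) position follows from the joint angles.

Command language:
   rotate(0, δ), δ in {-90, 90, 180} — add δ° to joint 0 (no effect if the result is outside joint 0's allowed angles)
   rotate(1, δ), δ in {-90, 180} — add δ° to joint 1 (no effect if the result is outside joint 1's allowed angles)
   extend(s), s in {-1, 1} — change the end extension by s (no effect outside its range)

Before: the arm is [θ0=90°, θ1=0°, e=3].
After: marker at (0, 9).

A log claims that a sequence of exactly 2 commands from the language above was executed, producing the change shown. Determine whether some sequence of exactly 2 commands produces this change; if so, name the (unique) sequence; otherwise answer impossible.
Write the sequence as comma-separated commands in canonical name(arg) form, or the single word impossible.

key: running extend(-1) before extend(1) would end elsewhere — order is forced
begin: [θ0=90°, θ1=0°, e=3]
1. extend(1) → [θ0=90°, θ1=0°, e=3]
2. extend(-1) → [θ0=90°, θ1=0°, e=2]
no rival 2-sequence matches.

extend(1), extend(-1)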